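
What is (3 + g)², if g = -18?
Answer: 225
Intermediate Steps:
(3 + g)² = (3 - 18)² = (-15)² = 225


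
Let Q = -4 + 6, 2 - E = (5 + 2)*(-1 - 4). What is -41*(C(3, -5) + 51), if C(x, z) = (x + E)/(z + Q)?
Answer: -4633/3 ≈ -1544.3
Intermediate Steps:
E = 37 (E = 2 - (5 + 2)*(-1 - 4) = 2 - 7*(-5) = 2 - 1*(-35) = 2 + 35 = 37)
Q = 2
C(x, z) = (37 + x)/(2 + z) (C(x, z) = (x + 37)/(z + 2) = (37 + x)/(2 + z))
-41*(C(3, -5) + 51) = -41*((37 + 3)/(2 - 5) + 51) = -41*(40/(-3) + 51) = -41*(-1/3*40 + 51) = -41*(-40/3 + 51) = -41*113/3 = -4633/3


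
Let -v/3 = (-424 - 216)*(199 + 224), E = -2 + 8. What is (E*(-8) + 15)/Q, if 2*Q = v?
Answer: -11/135360 ≈ -8.1265e-5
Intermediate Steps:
E = 6
v = 812160 (v = -3*(-424 - 216)*(199 + 224) = -(-1920)*423 = -3*(-270720) = 812160)
Q = 406080 (Q = (½)*812160 = 406080)
(E*(-8) + 15)/Q = (6*(-8) + 15)/406080 = (-48 + 15)*(1/406080) = -33*1/406080 = -11/135360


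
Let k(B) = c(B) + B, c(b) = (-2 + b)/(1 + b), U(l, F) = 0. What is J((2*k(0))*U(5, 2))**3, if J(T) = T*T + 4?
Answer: 64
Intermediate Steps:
c(b) = (-2 + b)/(1 + b)
k(B) = B + (-2 + B)/(1 + B) (k(B) = (-2 + B)/(1 + B) + B = B + (-2 + B)/(1 + B))
J(T) = 4 + T**2 (J(T) = T**2 + 4 = 4 + T**2)
J((2*k(0))*U(5, 2))**3 = (4 + ((2*((-2 + 0 + 0*(1 + 0))/(1 + 0)))*0)**2)**3 = (4 + ((2*((-2 + 0 + 0*1)/1))*0)**2)**3 = (4 + ((2*(1*(-2 + 0 + 0)))*0)**2)**3 = (4 + ((2*(1*(-2)))*0)**2)**3 = (4 + ((2*(-2))*0)**2)**3 = (4 + (-4*0)**2)**3 = (4 + 0**2)**3 = (4 + 0)**3 = 4**3 = 64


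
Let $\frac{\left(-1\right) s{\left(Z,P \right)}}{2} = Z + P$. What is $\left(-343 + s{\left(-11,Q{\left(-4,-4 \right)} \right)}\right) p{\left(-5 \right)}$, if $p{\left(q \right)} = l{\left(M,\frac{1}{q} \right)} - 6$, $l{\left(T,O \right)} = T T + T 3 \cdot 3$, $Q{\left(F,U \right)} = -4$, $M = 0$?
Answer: $1878$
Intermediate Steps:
$s{\left(Z,P \right)} = - 2 P - 2 Z$ ($s{\left(Z,P \right)} = - 2 \left(Z + P\right) = - 2 \left(P + Z\right) = - 2 P - 2 Z$)
$l{\left(T,O \right)} = T^{2} + 9 T$ ($l{\left(T,O \right)} = T^{2} + 3 T 3 = T^{2} + 9 T$)
$p{\left(q \right)} = -6$ ($p{\left(q \right)} = 0 \left(9 + 0\right) - 6 = 0 \cdot 9 - 6 = 0 - 6 = -6$)
$\left(-343 + s{\left(-11,Q{\left(-4,-4 \right)} \right)}\right) p{\left(-5 \right)} = \left(-343 - -30\right) \left(-6\right) = \left(-343 + \left(8 + 22\right)\right) \left(-6\right) = \left(-343 + 30\right) \left(-6\right) = \left(-313\right) \left(-6\right) = 1878$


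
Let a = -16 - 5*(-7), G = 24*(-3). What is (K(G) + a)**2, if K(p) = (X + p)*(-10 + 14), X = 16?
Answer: 42025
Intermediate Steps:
G = -72
a = 19 (a = -16 + 35 = 19)
K(p) = 64 + 4*p (K(p) = (16 + p)*(-10 + 14) = (16 + p)*4 = 64 + 4*p)
(K(G) + a)**2 = ((64 + 4*(-72)) + 19)**2 = ((64 - 288) + 19)**2 = (-224 + 19)**2 = (-205)**2 = 42025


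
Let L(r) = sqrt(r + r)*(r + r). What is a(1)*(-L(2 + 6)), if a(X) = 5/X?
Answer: -320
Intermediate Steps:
L(r) = 2*sqrt(2)*r**(3/2) (L(r) = sqrt(2*r)*(2*r) = (sqrt(2)*sqrt(r))*(2*r) = 2*sqrt(2)*r**(3/2))
a(1)*(-L(2 + 6)) = (5/1)*(-2*sqrt(2)*(2 + 6)**(3/2)) = (5*1)*(-2*sqrt(2)*8**(3/2)) = 5*(-2*sqrt(2)*16*sqrt(2)) = 5*(-1*64) = 5*(-64) = -320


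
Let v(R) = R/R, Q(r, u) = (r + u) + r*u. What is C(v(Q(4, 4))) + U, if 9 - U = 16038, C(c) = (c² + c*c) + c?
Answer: -16026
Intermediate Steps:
Q(r, u) = r + u + r*u
v(R) = 1
C(c) = c + 2*c² (C(c) = (c² + c²) + c = 2*c² + c = c + 2*c²)
U = -16029 (U = 9 - 1*16038 = 9 - 16038 = -16029)
C(v(Q(4, 4))) + U = 1*(1 + 2*1) - 16029 = 1*(1 + 2) - 16029 = 1*3 - 16029 = 3 - 16029 = -16026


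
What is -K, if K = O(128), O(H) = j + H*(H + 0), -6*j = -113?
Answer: -98417/6 ≈ -16403.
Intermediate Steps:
j = 113/6 (j = -⅙*(-113) = 113/6 ≈ 18.833)
O(H) = 113/6 + H² (O(H) = 113/6 + H*(H + 0) = 113/6 + H*H = 113/6 + H²)
K = 98417/6 (K = 113/6 + 128² = 113/6 + 16384 = 98417/6 ≈ 16403.)
-K = -1*98417/6 = -98417/6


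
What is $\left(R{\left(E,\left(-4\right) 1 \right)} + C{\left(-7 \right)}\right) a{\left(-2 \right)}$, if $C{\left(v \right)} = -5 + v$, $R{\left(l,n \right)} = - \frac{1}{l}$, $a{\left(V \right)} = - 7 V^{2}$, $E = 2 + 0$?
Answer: $350$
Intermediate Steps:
$E = 2$
$\left(R{\left(E,\left(-4\right) 1 \right)} + C{\left(-7 \right)}\right) a{\left(-2 \right)} = \left(- \frac{1}{2} - 12\right) \left(- 7 \left(-2\right)^{2}\right) = \left(\left(-1\right) \frac{1}{2} - 12\right) \left(\left(-7\right) 4\right) = \left(- \frac{1}{2} - 12\right) \left(-28\right) = \left(- \frac{25}{2}\right) \left(-28\right) = 350$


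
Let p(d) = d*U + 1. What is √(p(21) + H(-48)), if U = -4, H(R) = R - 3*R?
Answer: √13 ≈ 3.6056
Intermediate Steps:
H(R) = -2*R
p(d) = 1 - 4*d (p(d) = d*(-4) + 1 = -4*d + 1 = 1 - 4*d)
√(p(21) + H(-48)) = √((1 - 4*21) - 2*(-48)) = √((1 - 84) + 96) = √(-83 + 96) = √13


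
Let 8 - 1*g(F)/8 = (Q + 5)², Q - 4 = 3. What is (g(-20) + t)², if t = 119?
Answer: 938961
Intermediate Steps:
Q = 7 (Q = 4 + 3 = 7)
g(F) = -1088 (g(F) = 64 - 8*(7 + 5)² = 64 - 8*12² = 64 - 8*144 = 64 - 1152 = -1088)
(g(-20) + t)² = (-1088 + 119)² = (-969)² = 938961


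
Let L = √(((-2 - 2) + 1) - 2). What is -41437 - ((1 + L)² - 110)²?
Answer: -54413 + 456*I*√5 ≈ -54413.0 + 1019.6*I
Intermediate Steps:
L = I*√5 (L = √((-4 + 1) - 2) = √(-3 - 2) = √(-5) = I*√5 ≈ 2.2361*I)
-41437 - ((1 + L)² - 110)² = -41437 - ((1 + I*√5)² - 110)² = -41437 - (-110 + (1 + I*√5)²)²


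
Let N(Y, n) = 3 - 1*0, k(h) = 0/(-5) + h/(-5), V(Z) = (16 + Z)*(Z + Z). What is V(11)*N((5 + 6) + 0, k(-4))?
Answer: 1782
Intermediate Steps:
V(Z) = 2*Z*(16 + Z) (V(Z) = (16 + Z)*(2*Z) = 2*Z*(16 + Z))
k(h) = -h/5 (k(h) = 0*(-1/5) + h*(-1/5) = 0 - h/5 = -h/5)
N(Y, n) = 3 (N(Y, n) = 3 + 0 = 3)
V(11)*N((5 + 6) + 0, k(-4)) = (2*11*(16 + 11))*3 = (2*11*27)*3 = 594*3 = 1782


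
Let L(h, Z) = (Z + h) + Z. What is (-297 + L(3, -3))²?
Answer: 90000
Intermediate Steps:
L(h, Z) = h + 2*Z
(-297 + L(3, -3))² = (-297 + (3 + 2*(-3)))² = (-297 + (3 - 6))² = (-297 - 3)² = (-300)² = 90000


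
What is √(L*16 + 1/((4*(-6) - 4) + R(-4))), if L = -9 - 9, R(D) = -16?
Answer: I*√139403/22 ≈ 16.971*I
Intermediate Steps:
L = -18
√(L*16 + 1/((4*(-6) - 4) + R(-4))) = √(-18*16 + 1/((4*(-6) - 4) - 16)) = √(-288 + 1/((-24 - 4) - 16)) = √(-288 + 1/(-28 - 16)) = √(-288 + 1/(-44)) = √(-288 - 1/44) = √(-12673/44) = I*√139403/22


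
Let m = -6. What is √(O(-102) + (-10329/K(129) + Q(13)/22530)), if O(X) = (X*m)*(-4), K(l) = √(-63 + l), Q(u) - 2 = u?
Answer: √(-5522696290 - 353064626*√66)/1502 ≈ 60.987*I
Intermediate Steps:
Q(u) = 2 + u
O(X) = 24*X (O(X) = (X*(-6))*(-4) = -6*X*(-4) = 24*X)
√(O(-102) + (-10329/K(129) + Q(13)/22530)) = √(24*(-102) + (-10329/√(-63 + 129) + (2 + 13)/22530)) = √(-2448 + (-10329*√66/66 + 15*(1/22530))) = √(-2448 + (-313*√66/2 + 1/1502)) = √(-2448 + (1/1502 - 313*√66/2)) = √(-3676895/1502 - 313*√66/2)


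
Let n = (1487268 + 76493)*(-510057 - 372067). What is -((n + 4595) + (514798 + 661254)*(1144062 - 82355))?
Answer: 130808463005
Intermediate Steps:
n = -1379431108364 (n = 1563761*(-882124) = -1379431108364)
-((n + 4595) + (514798 + 661254)*(1144062 - 82355)) = -((-1379431108364 + 4595) + (514798 + 661254)*(1144062 - 82355)) = -(-1379431103769 + 1176052*1061707) = -(-1379431103769 + 1248622640764) = -1*(-130808463005) = 130808463005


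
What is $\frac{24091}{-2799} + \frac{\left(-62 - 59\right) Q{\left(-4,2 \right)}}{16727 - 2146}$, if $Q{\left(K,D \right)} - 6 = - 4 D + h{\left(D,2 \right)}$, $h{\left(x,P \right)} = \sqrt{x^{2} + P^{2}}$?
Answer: $- \frac{350593513}{40812219} - \frac{242 \sqrt{2}}{14581} \approx -8.6139$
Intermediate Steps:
$h{\left(x,P \right)} = \sqrt{P^{2} + x^{2}}$
$Q{\left(K,D \right)} = 6 + \sqrt{4 + D^{2}} - 4 D$ ($Q{\left(K,D \right)} = 6 - \left(- \sqrt{2^{2} + D^{2}} + 4 D\right) = 6 - \left(- \sqrt{4 + D^{2}} + 4 D\right) = 6 + \sqrt{4 + D^{2}} - 4 D$)
$\frac{24091}{-2799} + \frac{\left(-62 - 59\right) Q{\left(-4,2 \right)}}{16727 - 2146} = \frac{24091}{-2799} + \frac{\left(-62 - 59\right) \left(6 + \sqrt{4 + 2^{2}} - 8\right)}{16727 - 2146} = 24091 \left(- \frac{1}{2799}\right) + \frac{\left(-121\right) \left(6 + \sqrt{4 + 4} - 8\right)}{16727 - 2146} = - \frac{24091}{2799} + \frac{\left(-121\right) \left(6 + \sqrt{8} - 8\right)}{14581} = - \frac{24091}{2799} + - 121 \left(6 + 2 \sqrt{2} - 8\right) \frac{1}{14581} = - \frac{24091}{2799} + - 121 \left(-2 + 2 \sqrt{2}\right) \frac{1}{14581} = - \frac{24091}{2799} + \left(242 - 242 \sqrt{2}\right) \frac{1}{14581} = - \frac{24091}{2799} + \left(\frac{242}{14581} - \frac{242 \sqrt{2}}{14581}\right) = - \frac{350593513}{40812219} - \frac{242 \sqrt{2}}{14581}$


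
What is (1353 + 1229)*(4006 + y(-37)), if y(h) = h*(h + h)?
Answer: 17413008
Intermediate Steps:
y(h) = 2*h² (y(h) = h*(2*h) = 2*h²)
(1353 + 1229)*(4006 + y(-37)) = (1353 + 1229)*(4006 + 2*(-37)²) = 2582*(4006 + 2*1369) = 2582*(4006 + 2738) = 2582*6744 = 17413008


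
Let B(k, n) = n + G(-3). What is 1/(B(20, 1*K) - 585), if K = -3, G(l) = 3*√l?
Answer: -196/115257 - I*√3/115257 ≈ -0.0017005 - 1.5028e-5*I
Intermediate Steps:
B(k, n) = n + 3*I*√3 (B(k, n) = n + 3*√(-3) = n + 3*(I*√3) = n + 3*I*√3)
1/(B(20, 1*K) - 585) = 1/((1*(-3) + 3*I*√3) - 585) = 1/((-3 + 3*I*√3) - 585) = 1/(-588 + 3*I*√3)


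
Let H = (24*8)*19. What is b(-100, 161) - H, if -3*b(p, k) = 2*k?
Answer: -11266/3 ≈ -3755.3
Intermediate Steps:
b(p, k) = -2*k/3
H = 3648 (H = 192*19 = 3648)
b(-100, 161) - H = -2/3*161 - 1*3648 = -322/3 - 3648 = -11266/3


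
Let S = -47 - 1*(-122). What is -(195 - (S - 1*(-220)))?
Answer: 100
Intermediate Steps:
S = 75 (S = -47 + 122 = 75)
-(195 - (S - 1*(-220))) = -(195 - (75 - 1*(-220))) = -(195 - (75 + 220)) = -(195 - 1*295) = -(195 - 295) = -1*(-100) = 100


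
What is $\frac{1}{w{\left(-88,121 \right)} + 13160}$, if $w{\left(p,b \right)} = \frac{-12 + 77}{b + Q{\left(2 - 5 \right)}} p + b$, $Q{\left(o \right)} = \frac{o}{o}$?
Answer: $\frac{61}{807281} \approx 7.5562 \cdot 10^{-5}$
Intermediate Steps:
$Q{\left(o \right)} = 1$
$w{\left(p,b \right)} = b + \frac{65 p}{1 + b}$ ($w{\left(p,b \right)} = \frac{-12 + 77}{b + 1} p + b = \frac{65}{1 + b} p + b = \frac{65 p}{1 + b} + b = b + \frac{65 p}{1 + b}$)
$\frac{1}{w{\left(-88,121 \right)} + 13160} = \frac{1}{\frac{121 + 121^{2} + 65 \left(-88\right)}{1 + 121} + 13160} = \frac{1}{\frac{121 + 14641 - 5720}{122} + 13160} = \frac{1}{\frac{1}{122} \cdot 9042 + 13160} = \frac{1}{\frac{4521}{61} + 13160} = \frac{1}{\frac{807281}{61}} = \frac{61}{807281}$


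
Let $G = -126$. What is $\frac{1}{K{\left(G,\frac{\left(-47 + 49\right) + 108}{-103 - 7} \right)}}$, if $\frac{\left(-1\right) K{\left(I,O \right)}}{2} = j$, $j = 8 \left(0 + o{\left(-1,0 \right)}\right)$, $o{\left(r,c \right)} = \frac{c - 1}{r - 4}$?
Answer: $- \frac{5}{16} \approx -0.3125$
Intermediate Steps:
$o{\left(r,c \right)} = \frac{-1 + c}{-4 + r}$
$j = \frac{8}{5}$ ($j = 8 \left(0 + \frac{-1 + 0}{-4 - 1}\right) = 8 \left(0 + \frac{1}{-5} \left(-1\right)\right) = 8 \left(0 - - \frac{1}{5}\right) = 8 \left(0 + \frac{1}{5}\right) = 8 \cdot \frac{1}{5} = \frac{8}{5} \approx 1.6$)
$K{\left(I,O \right)} = - \frac{16}{5}$ ($K{\left(I,O \right)} = \left(-2\right) \frac{8}{5} = - \frac{16}{5}$)
$\frac{1}{K{\left(G,\frac{\left(-47 + 49\right) + 108}{-103 - 7} \right)}} = \frac{1}{- \frac{16}{5}} = - \frac{5}{16}$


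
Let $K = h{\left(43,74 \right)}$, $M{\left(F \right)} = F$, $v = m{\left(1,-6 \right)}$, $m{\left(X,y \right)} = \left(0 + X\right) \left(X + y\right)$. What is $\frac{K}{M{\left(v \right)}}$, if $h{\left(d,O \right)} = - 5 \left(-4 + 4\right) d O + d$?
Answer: $- \frac{43}{5} \approx -8.6$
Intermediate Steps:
$m{\left(X,y \right)} = X \left(X + y\right)$
$v = -5$ ($v = 1 \left(1 - 6\right) = 1 \left(-5\right) = -5$)
$h{\left(d,O \right)} = d$ ($h{\left(d,O \right)} = \left(-5\right) 0 d O + d = 0 d O + d = 0 O + d = 0 + d = d$)
$K = 43$
$\frac{K}{M{\left(v \right)}} = \frac{43}{-5} = 43 \left(- \frac{1}{5}\right) = - \frac{43}{5}$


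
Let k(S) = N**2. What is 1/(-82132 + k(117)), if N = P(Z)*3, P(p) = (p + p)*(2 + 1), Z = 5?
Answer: -1/74032 ≈ -1.3508e-5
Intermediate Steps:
P(p) = 6*p (P(p) = (2*p)*3 = 6*p)
N = 90 (N = (6*5)*3 = 30*3 = 90)
k(S) = 8100 (k(S) = 90**2 = 8100)
1/(-82132 + k(117)) = 1/(-82132 + 8100) = 1/(-74032) = -1/74032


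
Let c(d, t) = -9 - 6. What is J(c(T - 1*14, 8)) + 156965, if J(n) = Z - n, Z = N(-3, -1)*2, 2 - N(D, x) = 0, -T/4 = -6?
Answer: 156984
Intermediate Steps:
T = 24 (T = -4*(-6) = 24)
N(D, x) = 2 (N(D, x) = 2 - 1*0 = 2 + 0 = 2)
Z = 4 (Z = 2*2 = 4)
c(d, t) = -15
J(n) = 4 - n
J(c(T - 1*14, 8)) + 156965 = (4 - 1*(-15)) + 156965 = (4 + 15) + 156965 = 19 + 156965 = 156984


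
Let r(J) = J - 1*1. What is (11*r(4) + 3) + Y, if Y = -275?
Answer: -239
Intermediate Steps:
r(J) = -1 + J (r(J) = J - 1 = -1 + J)
(11*r(4) + 3) + Y = (11*(-1 + 4) + 3) - 275 = (11*3 + 3) - 275 = (33 + 3) - 275 = 36 - 275 = -239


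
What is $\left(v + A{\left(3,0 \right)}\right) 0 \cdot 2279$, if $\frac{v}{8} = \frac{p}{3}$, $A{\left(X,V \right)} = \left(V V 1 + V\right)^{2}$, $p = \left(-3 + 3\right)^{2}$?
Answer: $0$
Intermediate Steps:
$p = 0$ ($p = 0^{2} = 0$)
$A{\left(X,V \right)} = \left(V + V^{2}\right)^{2}$ ($A{\left(X,V \right)} = \left(V^{2} \cdot 1 + V\right)^{2} = \left(V^{2} + V\right)^{2} = \left(V + V^{2}\right)^{2}$)
$v = 0$ ($v = 8 \cdot \frac{0}{3} = 8 \cdot 0 \cdot \frac{1}{3} = 8 \cdot 0 = 0$)
$\left(v + A{\left(3,0 \right)}\right) 0 \cdot 2279 = \left(0 + 0^{2} \left(1 + 0\right)^{2}\right) 0 \cdot 2279 = \left(0 + 0 \cdot 1^{2}\right) 0 \cdot 2279 = \left(0 + 0 \cdot 1\right) 0 \cdot 2279 = \left(0 + 0\right) 0 \cdot 2279 = 0 \cdot 0 \cdot 2279 = 0 \cdot 2279 = 0$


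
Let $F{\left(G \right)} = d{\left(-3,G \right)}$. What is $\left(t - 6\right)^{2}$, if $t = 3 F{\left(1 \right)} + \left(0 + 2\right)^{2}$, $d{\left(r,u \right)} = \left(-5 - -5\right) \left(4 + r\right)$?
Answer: $4$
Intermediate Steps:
$d{\left(r,u \right)} = 0$ ($d{\left(r,u \right)} = \left(-5 + 5\right) \left(4 + r\right) = 0 \left(4 + r\right) = 0$)
$F{\left(G \right)} = 0$
$t = 4$ ($t = 3 \cdot 0 + \left(0 + 2\right)^{2} = 0 + 2^{2} = 0 + 4 = 4$)
$\left(t - 6\right)^{2} = \left(4 - 6\right)^{2} = \left(-2\right)^{2} = 4$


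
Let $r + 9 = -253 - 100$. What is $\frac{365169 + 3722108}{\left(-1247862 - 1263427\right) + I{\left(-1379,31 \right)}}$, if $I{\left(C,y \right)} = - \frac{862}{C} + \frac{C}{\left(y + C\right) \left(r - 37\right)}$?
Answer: $- \frac{433074971473788}{266088190850947} \approx -1.6276$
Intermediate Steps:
$r = -362$ ($r = -9 - 353 = -362$)
$I{\left(C,y \right)} = - \frac{862}{C} + \frac{C}{- 399 C - 399 y}$ ($I{\left(C,y \right)} = - \frac{862}{C} + \frac{C}{\left(y + C\right) \left(-362 - 37\right)} = - \frac{862}{C} + \frac{C}{\left(C + y\right) \left(-399\right)} = - \frac{862}{C} + \frac{C}{- 399 C - 399 y}$)
$\frac{365169 + 3722108}{\left(-1247862 - 1263427\right) + I{\left(-1379,31 \right)}} = \frac{365169 + 3722108}{\left(-1247862 - 1263427\right) + \frac{- \left(-1379\right)^{2} - -474290502 - 10662078}{399 \left(-1379\right) \left(-1379 + 31\right)}} = \frac{4087277}{-2511289 + \frac{1}{399} \left(- \frac{1}{1379}\right) \frac{1}{-1348} \left(\left(-1\right) 1901641 + 474290502 - 10662078\right)} = \frac{4087277}{-2511289 + \frac{1}{399} \left(- \frac{1}{1379}\right) \left(- \frac{1}{1348}\right) \left(-1901641 + 474290502 - 10662078\right)} = \frac{4087277}{-2511289 + \frac{1}{399} \left(- \frac{1}{1379}\right) \left(- \frac{1}{1348}\right) 461726783} = \frac{4087277}{-2511289 + \frac{65960969}{105956844}} = \frac{4087277}{- \frac{266088190850947}{105956844}} = 4087277 \left(- \frac{105956844}{266088190850947}\right) = - \frac{433074971473788}{266088190850947}$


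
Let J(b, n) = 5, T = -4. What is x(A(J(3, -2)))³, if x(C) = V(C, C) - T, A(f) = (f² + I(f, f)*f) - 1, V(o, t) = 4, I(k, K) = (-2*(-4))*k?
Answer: 512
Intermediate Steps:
I(k, K) = 8*k
A(f) = -1 + 9*f² (A(f) = (f² + (8*f)*f) - 1 = (f² + 8*f²) - 1 = 9*f² - 1 = -1 + 9*f²)
x(C) = 8 (x(C) = 4 - 1*(-4) = 4 + 4 = 8)
x(A(J(3, -2)))³ = 8³ = 512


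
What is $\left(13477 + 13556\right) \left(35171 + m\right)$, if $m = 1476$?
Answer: $990678351$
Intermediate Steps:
$\left(13477 + 13556\right) \left(35171 + m\right) = \left(13477 + 13556\right) \left(35171 + 1476\right) = 27033 \cdot 36647 = 990678351$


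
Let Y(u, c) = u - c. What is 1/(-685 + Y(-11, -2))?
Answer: -1/694 ≈ -0.0014409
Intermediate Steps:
1/(-685 + Y(-11, -2)) = 1/(-685 + (-11 - 1*(-2))) = 1/(-685 + (-11 + 2)) = 1/(-685 - 9) = 1/(-694) = -1/694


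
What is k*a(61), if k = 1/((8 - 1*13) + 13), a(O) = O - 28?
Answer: 33/8 ≈ 4.1250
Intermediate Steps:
a(O) = -28 + O
k = ⅛ (k = 1/((8 - 13) + 13) = 1/(-5 + 13) = 1/8 = ⅛ ≈ 0.12500)
k*a(61) = (-28 + 61)/8 = (⅛)*33 = 33/8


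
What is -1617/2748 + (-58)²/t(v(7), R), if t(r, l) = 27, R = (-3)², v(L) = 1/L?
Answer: 3066871/24732 ≈ 124.00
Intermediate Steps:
R = 9
-1617/2748 + (-58)²/t(v(7), R) = -1617/2748 + (-58)²/27 = -1617*1/2748 + 3364*(1/27) = -539/916 + 3364/27 = 3066871/24732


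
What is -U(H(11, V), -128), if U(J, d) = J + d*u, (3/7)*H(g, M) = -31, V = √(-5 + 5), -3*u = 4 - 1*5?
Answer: 115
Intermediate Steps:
u = ⅓ (u = -(4 - 1*5)/3 = -(4 - 5)/3 = -⅓*(-1) = ⅓ ≈ 0.33333)
V = 0 (V = √0 = 0)
H(g, M) = -217/3 (H(g, M) = (7/3)*(-31) = -217/3)
U(J, d) = J + d/3 (U(J, d) = J + d*(⅓) = J + d/3)
-U(H(11, V), -128) = -(-217/3 + (⅓)*(-128)) = -(-217/3 - 128/3) = -1*(-115) = 115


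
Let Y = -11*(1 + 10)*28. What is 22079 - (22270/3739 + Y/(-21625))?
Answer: 1784722607643/80855875 ≈ 22073.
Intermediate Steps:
Y = -3388 (Y = -11*11*28 = -121*28 = -3388)
22079 - (22270/3739 + Y/(-21625)) = 22079 - (22270/3739 - 3388/(-21625)) = 22079 - (22270*(1/3739) - 3388*(-1/21625)) = 22079 - (22270/3739 + 3388/21625) = 22079 - 1*494256482/80855875 = 22079 - 494256482/80855875 = 1784722607643/80855875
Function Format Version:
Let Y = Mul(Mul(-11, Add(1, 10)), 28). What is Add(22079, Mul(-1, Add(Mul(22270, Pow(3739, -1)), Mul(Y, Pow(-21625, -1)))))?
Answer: Rational(1784722607643, 80855875) ≈ 22073.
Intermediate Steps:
Y = -3388 (Y = Mul(Mul(-11, 11), 28) = Mul(-121, 28) = -3388)
Add(22079, Mul(-1, Add(Mul(22270, Pow(3739, -1)), Mul(Y, Pow(-21625, -1))))) = Add(22079, Mul(-1, Add(Mul(22270, Pow(3739, -1)), Mul(-3388, Pow(-21625, -1))))) = Add(22079, Mul(-1, Add(Mul(22270, Rational(1, 3739)), Mul(-3388, Rational(-1, 21625))))) = Add(22079, Mul(-1, Add(Rational(22270, 3739), Rational(3388, 21625)))) = Add(22079, Mul(-1, Rational(494256482, 80855875))) = Add(22079, Rational(-494256482, 80855875)) = Rational(1784722607643, 80855875)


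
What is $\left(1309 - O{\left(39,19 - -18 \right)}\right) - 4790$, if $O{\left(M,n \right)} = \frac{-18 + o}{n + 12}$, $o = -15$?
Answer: $- \frac{170536}{49} \approx -3480.3$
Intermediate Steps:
$O{\left(M,n \right)} = - \frac{33}{12 + n}$ ($O{\left(M,n \right)} = \frac{-18 - 15}{n + 12} = - \frac{33}{12 + n}$)
$\left(1309 - O{\left(39,19 - -18 \right)}\right) - 4790 = \left(1309 - - \frac{33}{12 + \left(19 - -18\right)}\right) - 4790 = \left(1309 - - \frac{33}{12 + \left(19 + 18\right)}\right) - 4790 = \left(1309 - - \frac{33}{12 + 37}\right) - 4790 = \left(1309 - - \frac{33}{49}\right) - 4790 = \left(1309 + \frac{33}{49}\right) - 4790 = \frac{64174}{49} - 4790 = - \frac{170536}{49}$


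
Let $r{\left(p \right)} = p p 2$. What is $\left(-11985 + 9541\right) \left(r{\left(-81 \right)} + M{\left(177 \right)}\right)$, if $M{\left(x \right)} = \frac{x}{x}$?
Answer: $-32072612$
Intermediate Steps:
$r{\left(p \right)} = 2 p^{2}$ ($r{\left(p \right)} = p 2 p = 2 p^{2}$)
$M{\left(x \right)} = 1$
$\left(-11985 + 9541\right) \left(r{\left(-81 \right)} + M{\left(177 \right)}\right) = \left(-11985 + 9541\right) \left(2 \left(-81\right)^{2} + 1\right) = - 2444 \left(2 \cdot 6561 + 1\right) = - 2444 \left(13122 + 1\right) = \left(-2444\right) 13123 = -32072612$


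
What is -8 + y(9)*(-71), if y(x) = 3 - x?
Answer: 418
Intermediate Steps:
-8 + y(9)*(-71) = -8 + (3 - 1*9)*(-71) = -8 + (3 - 9)*(-71) = -8 - 6*(-71) = -8 + 426 = 418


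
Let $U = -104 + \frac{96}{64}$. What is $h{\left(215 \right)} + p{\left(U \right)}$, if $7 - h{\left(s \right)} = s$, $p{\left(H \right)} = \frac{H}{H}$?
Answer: $-207$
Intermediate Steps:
$U = - \frac{205}{2}$ ($U = -104 + 96 \cdot \frac{1}{64} = -104 + \frac{3}{2} = - \frac{205}{2} \approx -102.5$)
$p{\left(H \right)} = 1$
$h{\left(s \right)} = 7 - s$
$h{\left(215 \right)} + p{\left(U \right)} = \left(7 - 215\right) + 1 = -208 + 1 = -207$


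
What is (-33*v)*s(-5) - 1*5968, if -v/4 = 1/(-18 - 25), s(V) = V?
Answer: -255964/43 ≈ -5952.6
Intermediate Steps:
v = 4/43 (v = -4/(-18 - 25) = -4/(-43) = -4*(-1/43) = 4/43 ≈ 0.093023)
(-33*v)*s(-5) - 1*5968 = -33*4/43*(-5) - 1*5968 = -132/43*(-5) - 5968 = 660/43 - 5968 = -255964/43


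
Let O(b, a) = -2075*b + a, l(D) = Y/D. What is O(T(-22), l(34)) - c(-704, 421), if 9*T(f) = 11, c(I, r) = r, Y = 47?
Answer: -904453/306 ≈ -2955.7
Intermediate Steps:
l(D) = 47/D
T(f) = 11/9 (T(f) = (1/9)*11 = 11/9)
O(b, a) = a - 2075*b
O(T(-22), l(34)) - c(-704, 421) = (47/34 - 2075*11/9) - 1*421 = (47*(1/34) - 22825/9) - 421 = (47/34 - 22825/9) - 421 = -775627/306 - 421 = -904453/306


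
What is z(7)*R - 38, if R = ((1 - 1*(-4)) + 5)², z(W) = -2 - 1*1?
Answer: -338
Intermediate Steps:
z(W) = -3 (z(W) = -2 - 1 = -3)
R = 100 (R = ((1 + 4) + 5)² = (5 + 5)² = 10² = 100)
z(7)*R - 38 = -3*100 - 38 = -300 - 38 = -338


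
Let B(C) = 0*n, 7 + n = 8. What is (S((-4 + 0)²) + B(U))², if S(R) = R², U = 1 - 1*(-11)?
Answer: 65536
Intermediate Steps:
n = 1 (n = -7 + 8 = 1)
U = 12 (U = 1 + 11 = 12)
B(C) = 0 (B(C) = 0*1 = 0)
(S((-4 + 0)²) + B(U))² = (((-4 + 0)²)² + 0)² = (((-4)²)² + 0)² = (16² + 0)² = (256 + 0)² = 256² = 65536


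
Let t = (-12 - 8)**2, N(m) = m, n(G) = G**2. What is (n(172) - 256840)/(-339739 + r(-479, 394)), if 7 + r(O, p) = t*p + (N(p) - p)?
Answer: 113628/91073 ≈ 1.2477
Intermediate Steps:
t = 400 (t = (-20)**2 = 400)
r(O, p) = -7 + 400*p (r(O, p) = -7 + (400*p + (p - p)) = -7 + (400*p + 0) = -7 + 400*p)
(n(172) - 256840)/(-339739 + r(-479, 394)) = (172**2 - 256840)/(-339739 + (-7 + 400*394)) = (29584 - 256840)/(-339739 + (-7 + 157600)) = -227256/(-339739 + 157593) = -227256/(-182146) = -227256*(-1/182146) = 113628/91073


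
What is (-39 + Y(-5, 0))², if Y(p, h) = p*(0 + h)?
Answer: 1521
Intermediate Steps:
Y(p, h) = h*p (Y(p, h) = p*h = h*p)
(-39 + Y(-5, 0))² = (-39 + 0*(-5))² = (-39 + 0)² = (-39)² = 1521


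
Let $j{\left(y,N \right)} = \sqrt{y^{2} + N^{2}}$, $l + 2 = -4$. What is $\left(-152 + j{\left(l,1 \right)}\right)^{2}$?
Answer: $\left(152 - \sqrt{37}\right)^{2} \approx 21292.0$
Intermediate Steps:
$l = -6$ ($l = -2 - 4 = -6$)
$j{\left(y,N \right)} = \sqrt{N^{2} + y^{2}}$
$\left(-152 + j{\left(l,1 \right)}\right)^{2} = \left(-152 + \sqrt{1^{2} + \left(-6\right)^{2}}\right)^{2} = \left(-152 + \sqrt{1 + 36}\right)^{2} = \left(-152 + \sqrt{37}\right)^{2}$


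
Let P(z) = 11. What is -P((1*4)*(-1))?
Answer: -11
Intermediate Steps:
-P((1*4)*(-1)) = -1*11 = -11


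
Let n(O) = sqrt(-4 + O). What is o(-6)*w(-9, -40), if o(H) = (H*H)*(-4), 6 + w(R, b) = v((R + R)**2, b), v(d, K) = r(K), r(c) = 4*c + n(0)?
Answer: 23904 - 288*I ≈ 23904.0 - 288.0*I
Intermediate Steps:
r(c) = 2*I + 4*c (r(c) = 4*c + sqrt(-4 + 0) = 4*c + sqrt(-4) = 4*c + 2*I = 2*I + 4*c)
v(d, K) = 2*I + 4*K
w(R, b) = -6 + 2*I + 4*b (w(R, b) = -6 + (2*I + 4*b) = -6 + 2*I + 4*b)
o(H) = -4*H**2 (o(H) = H**2*(-4) = -4*H**2)
o(-6)*w(-9, -40) = (-4*(-6)**2)*(-6 + 2*I + 4*(-40)) = (-4*36)*(-6 + 2*I - 160) = -144*(-166 + 2*I) = 23904 - 288*I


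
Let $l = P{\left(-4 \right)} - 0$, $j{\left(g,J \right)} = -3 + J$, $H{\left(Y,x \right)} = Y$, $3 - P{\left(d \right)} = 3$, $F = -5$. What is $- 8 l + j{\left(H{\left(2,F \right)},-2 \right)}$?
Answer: $-5$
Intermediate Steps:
$P{\left(d \right)} = 0$ ($P{\left(d \right)} = 3 - 3 = 0$)
$l = 0$ ($l = 0 - 0 = 0 + 0 = 0$)
$- 8 l + j{\left(H{\left(2,F \right)},-2 \right)} = \left(-8\right) 0 - 5 = 0 - 5 = -5$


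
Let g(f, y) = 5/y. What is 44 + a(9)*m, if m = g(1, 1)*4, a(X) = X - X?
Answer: 44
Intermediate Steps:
a(X) = 0
m = 20 (m = (5/1)*4 = (5*1)*4 = 5*4 = 20)
44 + a(9)*m = 44 + 0*20 = 44 + 0 = 44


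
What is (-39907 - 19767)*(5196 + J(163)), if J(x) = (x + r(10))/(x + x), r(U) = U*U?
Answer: -50548622083/163 ≈ -3.1011e+8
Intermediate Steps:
r(U) = U**2
J(x) = (100 + x)/(2*x) (J(x) = (x + 10**2)/(x + x) = (x + 100)/((2*x)) = (100 + x)*(1/(2*x)) = (100 + x)/(2*x))
(-39907 - 19767)*(5196 + J(163)) = (-39907 - 19767)*(5196 + (1/2)*(100 + 163)/163) = -59674*(5196 + (1/2)*(1/163)*263) = -59674*(5196 + 263/326) = -59674*1694159/326 = -50548622083/163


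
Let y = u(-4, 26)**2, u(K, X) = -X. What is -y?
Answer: -676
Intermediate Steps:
y = 676 (y = (-1*26)**2 = (-26)**2 = 676)
-y = -1*676 = -676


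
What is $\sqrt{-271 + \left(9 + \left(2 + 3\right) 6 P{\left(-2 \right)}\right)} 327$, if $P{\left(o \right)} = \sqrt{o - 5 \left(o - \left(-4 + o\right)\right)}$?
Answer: $327 \sqrt{-262 + 30 i \sqrt{22}} \approx 1375.6 + 5468.8 i$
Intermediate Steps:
$P{\left(o \right)} = \sqrt{-20 + o}$ ($P{\left(o \right)} = \sqrt{o - 20} = \sqrt{-20 + o}$)
$\sqrt{-271 + \left(9 + \left(2 + 3\right) 6 P{\left(-2 \right)}\right)} 327 = \sqrt{-271 + \left(9 + \left(2 + 3\right) 6 \sqrt{-20 - 2}\right)} 327 = \sqrt{-271 + \left(9 + 5 \cdot 6 \sqrt{-22}\right)} 327 = \sqrt{-271 + \left(9 + 30 i \sqrt{22}\right)} 327 = \sqrt{-262 + 30 i \sqrt{22}} \cdot 327 = 327 \sqrt{-262 + 30 i \sqrt{22}}$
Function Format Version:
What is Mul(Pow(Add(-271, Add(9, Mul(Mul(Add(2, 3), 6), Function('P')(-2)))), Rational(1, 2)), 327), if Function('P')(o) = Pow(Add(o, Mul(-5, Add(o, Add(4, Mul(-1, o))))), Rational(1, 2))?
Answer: Mul(327, Pow(Add(-262, Mul(30, I, Pow(22, Rational(1, 2)))), Rational(1, 2))) ≈ Add(1375.6, Mul(5468.8, I))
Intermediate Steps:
Function('P')(o) = Pow(Add(-20, o), Rational(1, 2)) (Function('P')(o) = Pow(Add(o, Mul(-5, 4)), Rational(1, 2)) = Pow(Add(o, -20), Rational(1, 2)) = Pow(Add(-20, o), Rational(1, 2)))
Mul(Pow(Add(-271, Add(9, Mul(Mul(Add(2, 3), 6), Function('P')(-2)))), Rational(1, 2)), 327) = Mul(Pow(Add(-271, Add(9, Mul(Mul(Add(2, 3), 6), Pow(Add(-20, -2), Rational(1, 2))))), Rational(1, 2)), 327) = Mul(Pow(Add(-271, Add(9, Mul(Mul(5, 6), Pow(-22, Rational(1, 2))))), Rational(1, 2)), 327) = Mul(Pow(Add(-271, Add(9, Mul(30, Mul(I, Pow(22, Rational(1, 2)))))), Rational(1, 2)), 327) = Mul(Pow(Add(-271, Add(9, Mul(30, I, Pow(22, Rational(1, 2))))), Rational(1, 2)), 327) = Mul(Pow(Add(-262, Mul(30, I, Pow(22, Rational(1, 2)))), Rational(1, 2)), 327) = Mul(327, Pow(Add(-262, Mul(30, I, Pow(22, Rational(1, 2)))), Rational(1, 2)))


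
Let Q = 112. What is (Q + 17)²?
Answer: 16641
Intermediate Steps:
(Q + 17)² = (112 + 17)² = 129² = 16641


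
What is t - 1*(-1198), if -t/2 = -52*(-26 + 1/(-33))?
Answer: -49802/33 ≈ -1509.2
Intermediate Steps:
t = -89336/33 (t = -(-104)*(-26 + 1/(-33)) = -(-104)*(-26 - 1/33) = -(-104)*(-859)/33 = -2*44668/33 = -89336/33 ≈ -2707.2)
t - 1*(-1198) = -89336/33 - 1*(-1198) = -89336/33 + 1198 = -49802/33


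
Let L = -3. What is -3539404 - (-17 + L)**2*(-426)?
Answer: -3369004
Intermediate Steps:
-3539404 - (-17 + L)**2*(-426) = -3539404 - (-17 - 3)**2*(-426) = -3539404 - (-20)**2*(-426) = -3539404 - 400*(-426) = -3539404 - 1*(-170400) = -3539404 + 170400 = -3369004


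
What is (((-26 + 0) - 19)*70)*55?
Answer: -173250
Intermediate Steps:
(((-26 + 0) - 19)*70)*55 = ((-26 - 19)*70)*55 = -45*70*55 = -3150*55 = -173250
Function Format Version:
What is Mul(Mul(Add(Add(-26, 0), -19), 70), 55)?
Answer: -173250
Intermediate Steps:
Mul(Mul(Add(Add(-26, 0), -19), 70), 55) = Mul(Mul(Add(-26, -19), 70), 55) = Mul(Mul(-45, 70), 55) = Mul(-3150, 55) = -173250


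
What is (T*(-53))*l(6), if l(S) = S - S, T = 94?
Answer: 0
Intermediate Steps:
l(S) = 0
(T*(-53))*l(6) = (94*(-53))*0 = -4982*0 = 0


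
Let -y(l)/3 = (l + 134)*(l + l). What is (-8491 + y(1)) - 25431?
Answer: -34732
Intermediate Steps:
y(l) = -6*l*(134 + l) (y(l) = -3*(l + 134)*(l + l) = -3*(134 + l)*2*l = -6*l*(134 + l))
(-8491 + y(1)) - 25431 = (-8491 - 6*1*(134 + 1)) - 25431 = (-8491 - 6*1*135) - 25431 = (-8491 - 810) - 25431 = -9301 - 25431 = -34732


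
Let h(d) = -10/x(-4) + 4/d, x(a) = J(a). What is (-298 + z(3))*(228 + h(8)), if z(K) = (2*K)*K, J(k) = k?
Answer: -64680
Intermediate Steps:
x(a) = a
z(K) = 2*K²
h(d) = 5/2 + 4/d (h(d) = -10/(-4) + 4/d = -10*(-¼) + 4/d = 5/2 + 4/d)
(-298 + z(3))*(228 + h(8)) = (-298 + 2*3²)*(228 + (5/2 + 4/8)) = (-298 + 2*9)*(228 + (5/2 + 4*(⅛))) = (-298 + 18)*(228 + (5/2 + ½)) = -280*(228 + 3) = -280*231 = -64680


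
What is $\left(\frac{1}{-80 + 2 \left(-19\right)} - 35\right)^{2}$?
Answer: $\frac{17065161}{13924} \approx 1225.6$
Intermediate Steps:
$\left(\frac{1}{-80 + 2 \left(-19\right)} - 35\right)^{2} = \left(\frac{1}{-80 - 38} - 35\right)^{2} = \left(\frac{1}{-118} - 35\right)^{2} = \left(- \frac{1}{118} - 35\right)^{2} = \left(- \frac{4131}{118}\right)^{2} = \frac{17065161}{13924}$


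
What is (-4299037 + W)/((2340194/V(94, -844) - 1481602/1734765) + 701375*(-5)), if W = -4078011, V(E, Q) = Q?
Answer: 6132592482309840/2569311360514499 ≈ 2.3869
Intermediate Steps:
(-4299037 + W)/((2340194/V(94, -844) - 1481602/1734765) + 701375*(-5)) = (-4299037 - 4078011)/((2340194/(-844) - 1481602/1734765) + 701375*(-5)) = -8377048/((2340194*(-1/844) - 1481602*1/1734765) - 3506875) = -8377048/((-1170097/422 - 1481602/1734765) - 3506875) = -8377048/(-2030468558249/732070830 - 3506875) = -8377048/(-2569311360514499/732070830) = -8377048*(-732070830/2569311360514499) = 6132592482309840/2569311360514499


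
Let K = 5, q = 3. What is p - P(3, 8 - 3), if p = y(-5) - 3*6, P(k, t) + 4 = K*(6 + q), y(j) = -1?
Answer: -60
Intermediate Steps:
P(k, t) = 41 (P(k, t) = -4 + 5*(6 + 3) = -4 + 5*9 = -4 + 45 = 41)
p = -19 (p = -1 - 3*6 = -1 - 18 = -19)
p - P(3, 8 - 3) = -19 - 1*41 = -19 - 41 = -60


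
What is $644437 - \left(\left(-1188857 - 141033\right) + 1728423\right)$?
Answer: $245904$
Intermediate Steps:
$644437 - \left(\left(-1188857 - 141033\right) + 1728423\right) = 644437 - \left(-1329890 + 1728423\right) = 644437 - 398533 = 245904$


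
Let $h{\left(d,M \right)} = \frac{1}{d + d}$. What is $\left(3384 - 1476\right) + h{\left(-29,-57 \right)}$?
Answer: $\frac{110663}{58} \approx 1908.0$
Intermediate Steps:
$h{\left(d,M \right)} = \frac{1}{2 d}$
$\left(3384 - 1476\right) + h{\left(-29,-57 \right)} = \left(3384 - 1476\right) + \frac{1}{2 \left(-29\right)} = 1908 + \frac{1}{2} \left(- \frac{1}{29}\right) = 1908 - \frac{1}{58} = \frac{110663}{58}$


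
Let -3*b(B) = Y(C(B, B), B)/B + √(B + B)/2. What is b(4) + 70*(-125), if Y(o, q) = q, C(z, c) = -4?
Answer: -26251/3 - √2/3 ≈ -8750.8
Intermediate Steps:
b(B) = -⅓ - √2*√B/6 (b(B) = -(B/B + √(B + B)/2)/3 = -(1 + √(2*B)*(½))/3 = -(1 + (√2*√B)*(½))/3 = -(1 + √2*√B/2)/3 = -⅓ - √2*√B/6)
b(4) + 70*(-125) = (-⅓ - √2*√4/6) + 70*(-125) = (-⅓ - ⅙*√2*2) - 8750 = (-⅓ - √2/3) - 8750 = -26251/3 - √2/3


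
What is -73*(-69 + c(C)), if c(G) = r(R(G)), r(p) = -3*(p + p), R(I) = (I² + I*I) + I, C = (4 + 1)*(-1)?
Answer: 24747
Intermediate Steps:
C = -5 (C = 5*(-1) = -5)
R(I) = I + 2*I² (R(I) = (I² + I²) + I = 2*I² + I = I + 2*I²)
r(p) = -6*p
c(G) = -6*G*(1 + 2*G)
-73*(-69 + c(C)) = -73*(-69 - 6*(-5)*(1 + 2*(-5))) = -73*(-69 - 6*(-5)*(1 - 10)) = -73*(-69 - 6*(-5)*(-9)) = -73*(-69 - 270) = -73*(-339) = 24747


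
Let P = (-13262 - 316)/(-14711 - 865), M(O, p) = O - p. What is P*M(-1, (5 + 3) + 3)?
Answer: -6789/649 ≈ -10.461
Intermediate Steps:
P = 2263/2596 (P = -13578/(-15576) = -13578*(-1/15576) = 2263/2596 ≈ 0.87173)
P*M(-1, (5 + 3) + 3) = 2263*(-1 - ((5 + 3) + 3))/2596 = 2263*(-1 - (8 + 3))/2596 = 2263*(-1 - 1*11)/2596 = 2263*(-1 - 11)/2596 = (2263/2596)*(-12) = -6789/649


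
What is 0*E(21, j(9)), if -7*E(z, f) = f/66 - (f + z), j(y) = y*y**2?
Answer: 0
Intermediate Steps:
j(y) = y**3
E(z, f) = z/7 + 65*f/462 (E(z, f) = -(f/66 - (f + z))/7 = -(f*(1/66) + (-f - z))/7 = -(f/66 + (-f - z))/7 = -(-z - 65*f/66)/7 = z/7 + 65*f/462)
0*E(21, j(9)) = 0*((1/7)*21 + (65/462)*9**3) = 0*(3 + (65/462)*729) = 0*(3 + 15795/154) = 0*(16257/154) = 0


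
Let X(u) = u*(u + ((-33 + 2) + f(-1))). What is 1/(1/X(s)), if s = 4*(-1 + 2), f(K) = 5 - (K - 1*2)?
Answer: -76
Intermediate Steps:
f(K) = 7 - K (f(K) = 5 - (K - 2) = 5 - (-2 + K) = 5 + (2 - K) = 7 - K)
s = 4 (s = 4*1 = 4)
X(u) = u*(-23 + u) (X(u) = u*(u + ((-33 + 2) + (7 - 1*(-1)))) = u*(u + (-31 + (7 + 1))) = u*(u + (-31 + 8)) = u*(u - 23) = u*(-23 + u))
1/(1/X(s)) = 1/(1/(4*(-23 + 4))) = 1/(1/(4*(-19))) = 1/(1/(-76)) = 1/(-1/76) = -76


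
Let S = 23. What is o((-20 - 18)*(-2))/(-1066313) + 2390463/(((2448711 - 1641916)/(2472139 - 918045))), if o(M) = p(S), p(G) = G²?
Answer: 3961357278975985831/860295996835 ≈ 4.6046e+6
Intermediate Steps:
o(M) = 529 (o(M) = 23² = 529)
o((-20 - 18)*(-2))/(-1066313) + 2390463/(((2448711 - 1641916)/(2472139 - 918045))) = 529/(-1066313) + 2390463/(((2448711 - 1641916)/(2472139 - 918045))) = 529*(-1/1066313) + 2390463/((806795/1554094)) = -529/1066313 + 2390463/((806795*(1/1554094))) = -529/1066313 + 2390463/(806795/1554094) = -529/1066313 + 2390463*(1554094/806795) = -529/1066313 + 3715004205522/806795 = 3961357278975985831/860295996835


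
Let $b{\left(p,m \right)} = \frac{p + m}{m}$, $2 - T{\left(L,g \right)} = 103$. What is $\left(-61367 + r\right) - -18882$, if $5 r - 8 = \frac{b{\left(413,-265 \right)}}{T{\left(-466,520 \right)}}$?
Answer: $- \frac{5685340857}{133825} \approx -42483.0$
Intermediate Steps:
$T{\left(L,g \right)} = -101$ ($T{\left(L,g \right)} = 2 - 103 = -101$)
$b{\left(p,m \right)} = \frac{m + p}{m}$
$r = \frac{214268}{133825}$ ($r = \frac{8}{5} + \frac{\frac{-265 + 413}{-265} \frac{1}{-101}}{5} = \frac{8}{5} + \frac{\left(- \frac{1}{265}\right) 148 \left(- \frac{1}{101}\right)}{5} = \frac{8}{5} + \frac{\left(- \frac{148}{265}\right) \left(- \frac{1}{101}\right)}{5} = \frac{8}{5} + \frac{1}{5} \cdot \frac{148}{26765} = \frac{8}{5} + \frac{148}{133825} = \frac{214268}{133825} \approx 1.6011$)
$\left(-61367 + r\right) - -18882 = \left(-61367 + \frac{214268}{133825}\right) - -18882 = - \frac{8212224507}{133825} + 18882 = - \frac{5685340857}{133825}$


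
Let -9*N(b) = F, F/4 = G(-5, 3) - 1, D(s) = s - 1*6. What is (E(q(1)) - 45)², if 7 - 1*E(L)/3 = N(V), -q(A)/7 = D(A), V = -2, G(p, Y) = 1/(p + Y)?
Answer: 676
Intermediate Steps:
G(p, Y) = 1/(Y + p)
D(s) = -6 + s (D(s) = s - 6 = -6 + s)
F = -6 (F = 4*(1/(3 - 5) - 1) = 4*(1/(-2) - 1) = 4*(-½ - 1) = 4*(-3/2) = -6)
q(A) = 42 - 7*A (q(A) = -7*(-6 + A) = 42 - 7*A)
N(b) = ⅔ (N(b) = -⅑*(-6) = ⅔)
E(L) = 19 (E(L) = 21 - 3*⅔ = 21 - 2 = 19)
(E(q(1)) - 45)² = (19 - 45)² = (-26)² = 676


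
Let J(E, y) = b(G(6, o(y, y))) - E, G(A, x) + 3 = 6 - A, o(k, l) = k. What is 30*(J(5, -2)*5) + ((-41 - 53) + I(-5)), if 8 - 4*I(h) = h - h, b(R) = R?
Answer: -1292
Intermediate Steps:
G(A, x) = 3 - A (G(A, x) = -3 + (6 - A) = 3 - A)
I(h) = 2 (I(h) = 2 - (h - h)/4 = 2 - 1/4*0 = 2 + 0 = 2)
J(E, y) = -3 - E (J(E, y) = (3 - 1*6) - E = (3 - 6) - E = -3 - E)
30*(J(5, -2)*5) + ((-41 - 53) + I(-5)) = 30*((-3 - 1*5)*5) + ((-41 - 53) + 2) = 30*((-3 - 5)*5) + (-94 + 2) = 30*(-8*5) - 92 = 30*(-40) - 92 = -1200 - 92 = -1292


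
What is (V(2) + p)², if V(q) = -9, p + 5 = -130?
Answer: 20736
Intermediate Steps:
p = -135 (p = -5 - 130 = -135)
(V(2) + p)² = (-9 - 135)² = (-144)² = 20736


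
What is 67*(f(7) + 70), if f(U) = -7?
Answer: 4221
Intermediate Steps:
67*(f(7) + 70) = 67*(-7 + 70) = 67*63 = 4221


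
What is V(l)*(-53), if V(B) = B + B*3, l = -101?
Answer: 21412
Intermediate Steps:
V(B) = 4*B (V(B) = B + 3*B = 4*B)
V(l)*(-53) = (4*(-101))*(-53) = -404*(-53) = 21412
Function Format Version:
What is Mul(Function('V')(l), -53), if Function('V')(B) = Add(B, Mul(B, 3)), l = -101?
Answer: 21412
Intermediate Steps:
Function('V')(B) = Mul(4, B) (Function('V')(B) = Add(B, Mul(3, B)) = Mul(4, B))
Mul(Function('V')(l), -53) = Mul(Mul(4, -101), -53) = Mul(-404, -53) = 21412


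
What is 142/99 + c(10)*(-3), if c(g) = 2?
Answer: -452/99 ≈ -4.5657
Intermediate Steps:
142/99 + c(10)*(-3) = 142/99 + 2*(-3) = 142*(1/99) - 6 = 142/99 - 6 = -452/99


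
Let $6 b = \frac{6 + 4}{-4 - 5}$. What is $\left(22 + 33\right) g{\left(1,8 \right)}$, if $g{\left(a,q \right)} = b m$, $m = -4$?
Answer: $\frac{1100}{27} \approx 40.741$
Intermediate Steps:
$b = - \frac{5}{27}$ ($b = \frac{\left(6 + 4\right) \frac{1}{-4 - 5}}{6} = \frac{10 \frac{1}{-9}}{6} = \frac{10 \left(- \frac{1}{9}\right)}{6} = \frac{1}{6} \left(- \frac{10}{9}\right) = - \frac{5}{27} \approx -0.18519$)
$g{\left(a,q \right)} = \frac{20}{27}$ ($g{\left(a,q \right)} = \left(- \frac{5}{27}\right) \left(-4\right) = \frac{20}{27}$)
$\left(22 + 33\right) g{\left(1,8 \right)} = \left(22 + 33\right) \frac{20}{27} = 55 \cdot \frac{20}{27} = \frac{1100}{27}$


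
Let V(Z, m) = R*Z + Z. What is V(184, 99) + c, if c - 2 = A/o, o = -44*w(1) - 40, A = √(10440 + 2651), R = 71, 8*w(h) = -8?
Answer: 13250 + √13091/4 ≈ 13279.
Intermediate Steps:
w(h) = -1 (w(h) = (⅛)*(-8) = -1)
A = √13091 ≈ 114.42
o = 4 (o = -44*(-1) - 40 = 44 - 40 = 4)
V(Z, m) = 72*Z (V(Z, m) = 71*Z + Z = 72*Z)
c = 2 + √13091/4 ≈ 30.604
V(184, 99) + c = 72*184 + (2 + √13091/4) = 13248 + (2 + √13091/4) = 13250 + √13091/4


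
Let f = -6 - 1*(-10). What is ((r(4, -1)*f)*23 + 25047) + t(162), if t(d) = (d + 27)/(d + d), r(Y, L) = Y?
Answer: 304987/12 ≈ 25416.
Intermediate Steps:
f = 4 (f = -6 + 10 = 4)
t(d) = (27 + d)/(2*d) (t(d) = (27 + d)/((2*d)) = (27 + d)*(1/(2*d)) = (27 + d)/(2*d))
((r(4, -1)*f)*23 + 25047) + t(162) = ((4*4)*23 + 25047) + (½)*(27 + 162)/162 = (16*23 + 25047) + (½)*(1/162)*189 = (368 + 25047) + 7/12 = 25415 + 7/12 = 304987/12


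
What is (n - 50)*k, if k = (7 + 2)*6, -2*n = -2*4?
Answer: -2484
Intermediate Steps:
n = 4 (n = -(-1)*4 = -1/2*(-8) = 4)
k = 54 (k = 9*6 = 54)
(n - 50)*k = (4 - 50)*54 = -46*54 = -2484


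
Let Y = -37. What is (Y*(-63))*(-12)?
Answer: -27972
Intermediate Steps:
(Y*(-63))*(-12) = -37*(-63)*(-12) = 2331*(-12) = -27972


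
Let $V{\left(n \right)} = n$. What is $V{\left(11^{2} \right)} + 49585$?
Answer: $49706$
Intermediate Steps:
$V{\left(11^{2} \right)} + 49585 = 11^{2} + 49585 = 121 + 49585 = 49706$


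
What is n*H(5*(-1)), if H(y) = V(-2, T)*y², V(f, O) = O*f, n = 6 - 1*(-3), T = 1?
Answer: -450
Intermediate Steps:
n = 9 (n = 6 + 3 = 9)
H(y) = -2*y² (H(y) = (1*(-2))*y² = -2*y²)
n*H(5*(-1)) = 9*(-2*(5*(-1))²) = 9*(-2*(-5)²) = 9*(-2*25) = 9*(-50) = -450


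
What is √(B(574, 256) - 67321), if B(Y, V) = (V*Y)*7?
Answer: √961287 ≈ 980.45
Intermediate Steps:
B(Y, V) = 7*V*Y
√(B(574, 256) - 67321) = √(7*256*574 - 67321) = √(1028608 - 67321) = √961287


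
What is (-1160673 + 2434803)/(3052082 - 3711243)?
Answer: -1274130/659161 ≈ -1.9330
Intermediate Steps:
(-1160673 + 2434803)/(3052082 - 3711243) = 1274130/(-659161) = 1274130*(-1/659161) = -1274130/659161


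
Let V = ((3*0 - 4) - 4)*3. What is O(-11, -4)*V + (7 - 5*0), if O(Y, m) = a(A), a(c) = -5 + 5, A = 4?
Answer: 7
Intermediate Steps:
a(c) = 0
O(Y, m) = 0
V = -24 (V = ((0 - 4) - 4)*3 = (-4 - 4)*3 = -8*3 = -24)
O(-11, -4)*V + (7 - 5*0) = 0*(-24) + (7 - 5*0) = 0 + (7 + 0) = 0 + 7 = 7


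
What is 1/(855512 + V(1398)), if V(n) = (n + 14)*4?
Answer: 1/861160 ≈ 1.1612e-6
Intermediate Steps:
V(n) = 56 + 4*n (V(n) = (14 + n)*4 = 56 + 4*n)
1/(855512 + V(1398)) = 1/(855512 + (56 + 4*1398)) = 1/(855512 + (56 + 5592)) = 1/(855512 + 5648) = 1/861160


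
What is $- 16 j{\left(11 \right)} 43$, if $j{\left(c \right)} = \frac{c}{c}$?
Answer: $-688$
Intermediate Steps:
$j{\left(c \right)} = 1$
$- 16 j{\left(11 \right)} 43 = \left(-16\right) 1 \cdot 43 = \left(-16\right) 43 = -688$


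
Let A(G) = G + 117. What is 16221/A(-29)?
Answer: 16221/88 ≈ 184.33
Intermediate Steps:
A(G) = 117 + G
16221/A(-29) = 16221/(117 - 29) = 16221/88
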